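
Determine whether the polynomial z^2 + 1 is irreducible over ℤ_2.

No

Write m(z) = z^2 + 1.
Check for roots in ℤ_2: m(0) = 1; m(1) = 0 → root.
m(1) = 0, so (z − 1) divides m(z); m is reducible.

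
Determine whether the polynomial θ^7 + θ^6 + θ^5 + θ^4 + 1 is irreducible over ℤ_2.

Yes

Write m(θ) = θ^7 + θ^6 + θ^5 + θ^4 + 1.
Check for roots in ℤ_2: m(0) = 1; m(1) = 1.
No roots, so no linear factors.
Monic irreducibles of degree 2 over GF(2): θ^2 + θ + 1.
None of them divide m (all give nonzero remainder).
Monic irreducibles of degree 3 over GF(2): θ^3 + θ + 1, θ^3 + θ^2 + 1.
None of them divide m (all give nonzero remainder).
No irreducible factor of degree ≤ 3 exists, so m is irreducible over GF(2).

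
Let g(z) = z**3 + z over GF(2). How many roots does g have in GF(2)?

Evaluate at each of the 2 elements of GF(2):
g(0) = 0 → root; g(1) = 0 → root.
Roots: {0, 1}.

2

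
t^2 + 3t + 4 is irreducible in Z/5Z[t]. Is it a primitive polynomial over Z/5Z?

No

Write f(t) = t^2 + 3t + 4.
|GF(5^2)^×| = 5^2 − 1 = 24. Prime factorization: 24 = 2^3·3.
f is primitive ⇔ t has order 24 in GF(5)[t]/(f), i.e. t^(24/q) ≠ 1 for each prime q | 24.
t^(12) mod f = 1
t^(8) mod f = 3t + 4.
Since t^(12) = 1, the order of t divides 12 < 24; not primitive.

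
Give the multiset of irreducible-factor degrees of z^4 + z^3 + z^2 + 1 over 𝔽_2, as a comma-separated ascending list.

Write g(z) = z^4 + z^3 + z^2 + 1.
Roots in 𝔽_2: g(0) = 1; g(1) = 0 → root.
Linear factors from roots: (z + 1).
Complete factorization: g(z) = (z + 1)·(z^3 + z + 1).
Factor degrees with multiplicity: 1 + 3 = 4.

1, 3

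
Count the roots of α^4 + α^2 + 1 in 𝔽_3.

2

Write h(α) = α^4 + α^2 + 1.
Evaluate at each of the 3 elements of 𝔽_3:
h(0) = 1; h(1) = 0 → root; h(2) = 0 → root.
Roots: {1, 2}.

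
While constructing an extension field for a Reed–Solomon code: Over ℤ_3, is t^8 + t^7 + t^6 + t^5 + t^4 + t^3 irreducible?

Write m(t) = t^8 + t^7 + t^6 + t^5 + t^4 + t^3.
Check for roots in ℤ_3: m(0) = 0 → root; m(1) = 0 → root; m(2) = 0 → root.
m(0) = 0, so (t) divides m(t); m is reducible.

No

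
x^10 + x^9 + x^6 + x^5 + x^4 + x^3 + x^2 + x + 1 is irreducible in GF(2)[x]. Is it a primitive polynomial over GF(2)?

Write f(x) = x^10 + x^9 + x^6 + x^5 + x^4 + x^3 + x^2 + x + 1.
|GF(2^10)^×| = 2^10 − 1 = 1023. Prime factorization: 1023 = 3·11·31.
f is primitive ⇔ x has order 1023 in GF(2)[x]/(f), i.e. x^(1023/q) ≠ 1 for each prime q | 1023.
x^(341) mod f = x^9 + x^8 + x^7 + x^5 + x^4 + x^3 + x + 1.
x^(93) mod f = x^9 + x^8 + x^6 + x^4 + x^2 + 1.
x^(33) mod f = x^9 + x^8 + x^6 + x^5 + x^3 + x.
None equal 1, so x has full order 1023; f is primitive.

Yes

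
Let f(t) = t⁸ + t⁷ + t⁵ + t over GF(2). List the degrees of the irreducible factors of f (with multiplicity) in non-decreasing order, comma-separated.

Roots in GF(2): f(0) = 0 → root; f(1) = 0 → root.
Linear factors from roots: (t), (t + 1).
Complete factorization: f(t) = (t)·(t + 1)·(t² + t + 1)·(t⁴ + t³ + 1).
Factor degrees with multiplicity: 1 + 1 + 2 + 4 = 8.

1, 1, 2, 4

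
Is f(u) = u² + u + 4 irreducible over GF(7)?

Yes

Check for roots in GF(7): f(0) = 4; f(1) = 6; f(2) = 3; f(3) = 2; f(4) = 3; f(5) = 6; f(6) = 4.
No roots. A degree-2 polynomial over a field with no linear factor is irreducible.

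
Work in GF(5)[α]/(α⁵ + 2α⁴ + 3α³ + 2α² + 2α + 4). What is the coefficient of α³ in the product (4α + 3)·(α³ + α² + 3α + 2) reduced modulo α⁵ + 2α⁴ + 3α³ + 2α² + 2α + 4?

2

Multiply in GF(5)[α]: (4α + 3)·(α³ + α² + 3α + 2) = 4α⁴ + 2α³ + 2α + 1.
Reduced: 4α⁴ + 2α³ + 2α + 1.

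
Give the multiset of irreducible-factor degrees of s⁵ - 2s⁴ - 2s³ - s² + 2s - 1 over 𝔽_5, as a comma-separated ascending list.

Write f(s) = s⁵ - 2s⁴ - 2s³ - s² + 2s - 1.
Roots in 𝔽_5: f(0) = 4; f(1) = 2; f(2) = 3; f(3) = 3; f(4) = 0 → root.
Linear factors from roots: (s + 1).
Complete factorization: f(s) = (s + 1)·(s⁴ + 2s³ + s² - 2s - 1).
Factor degrees with multiplicity: 1 + 4 = 5.

1, 4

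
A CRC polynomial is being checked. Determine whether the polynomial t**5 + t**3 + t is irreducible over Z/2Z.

Write m(t) = t**5 + t**3 + t.
Check for roots in Z/2Z: m(0) = 0 → root; m(1) = 1.
m(0) = 0, so (t) divides m(t); m is reducible.

No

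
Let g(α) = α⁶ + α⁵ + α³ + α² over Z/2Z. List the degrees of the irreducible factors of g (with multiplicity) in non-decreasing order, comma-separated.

Roots in Z/2Z: g(0) = 0 → root; g(1) = 0 → root.
Linear factors from roots: (α), (α + 1).
Complete factorization: g(α) = (α)^2·(α + 1)^2·(α² + α + 1).
Factor degrees with multiplicity: 1 + 1 + 1 + 1 + 2 = 6.

1, 1, 1, 1, 2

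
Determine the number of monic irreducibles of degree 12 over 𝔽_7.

Gauss's count: N_{7}(12) = (1/12) Σ_{d|12} μ(12/d)·7^d.
Divisors of 12: 1, 2, 3, 4, 6, 12; μ(12/d) for each: 0, 1, 0, -1, -1, 1.
Σ = 7^2 − 7^4 − 7^6 + 7^12 = 13841167200.
N = 13841167200/12 = 1153430600.

1153430600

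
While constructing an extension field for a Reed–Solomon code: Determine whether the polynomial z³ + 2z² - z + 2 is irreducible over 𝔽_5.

Yes

Write P(z) = z³ + 2z² - z + 2.
Check for roots in 𝔽_5: P(0) = 2; P(1) = 4; P(2) = 1; P(3) = 4; P(4) = 4.
No roots. A degree-3 polynomial over a field with no linear factor is irreducible.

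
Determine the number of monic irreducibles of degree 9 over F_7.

x^(7^9) − x is the product of all monic irreducibles of degree dividing 9; Möbius inversion gives N = (1/9) Σ μ(9/d)·7^d.
Divisors of 9: 1, 3, 9; μ(9/d) for each: 0, -1, 1.
Σ = − 7^3 + 7^9 = 40353264.
N = 40353264/9 = 4483696.

4483696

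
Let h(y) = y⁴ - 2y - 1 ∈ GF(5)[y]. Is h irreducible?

Yes

Check for roots in GF(5): h(0) = 4; h(1) = 3; h(2) = 1; h(3) = 4; h(4) = 2.
No roots, so no linear factors.
Degree-2 irreducible divisors: test the 10 monic irreducibles of degree 2 over GF(5).
None of them divide h (all give nonzero remainder).
No irreducible factor of degree ≤ 2 exists, so h is irreducible over GF(5).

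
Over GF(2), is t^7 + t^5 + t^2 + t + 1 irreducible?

Write g(t) = t^7 + t^5 + t^2 + t + 1.
Check for roots in GF(2): g(0) = 1; g(1) = 1.
No roots, so no linear factors.
Monic irreducibles of degree 2 over GF(2): t^2 + t + 1.
None of them divide g (all give nonzero remainder).
Monic irreducibles of degree 3 over GF(2): t^3 + t + 1, t^3 + t^2 + 1.
None of them divide g (all give nonzero remainder).
No irreducible factor of degree ≤ 3 exists, so g is irreducible over GF(2).

Yes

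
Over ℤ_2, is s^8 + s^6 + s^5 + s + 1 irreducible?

Yes

Write m(s) = s^8 + s^6 + s^5 + s + 1.
Check for roots in ℤ_2: m(0) = 1; m(1) = 1.
No roots, so no linear factors.
Monic irreducibles of degree 2 over GF(2): s^2 + s + 1.
None of them divide m (all give nonzero remainder).
Monic irreducibles of degree 3 over GF(2): s^3 + s + 1, s^3 + s^2 + 1.
None of them divide m (all give nonzero remainder).
Monic irreducibles of degree 4 over GF(2): s^4 + s + 1, s^4 + s^3 + 1, s^4 + s^3 + s^2 + s + 1.
None of them divide m (all give nonzero remainder).
No irreducible factor of degree ≤ 4 exists, so m is irreducible over GF(2).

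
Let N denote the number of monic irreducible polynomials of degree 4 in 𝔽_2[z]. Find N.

By the necklace-counting formula, N_2(4) = (1/4) Σ_{d|4} μ(4/d)·2^d.
Divisors of 4: 1, 2, 4; μ(4/d) for each: 0, -1, 1.
Σ = − 2^2 + 2^4 = 12.
N = 12/4 = 3.

3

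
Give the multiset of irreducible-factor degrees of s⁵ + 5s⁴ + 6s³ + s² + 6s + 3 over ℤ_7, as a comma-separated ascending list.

Write h(s) = s⁵ + 5s⁴ + 6s³ + s² + 6s + 3.
Linear factors from roots: (s + 4).
Complete factorization: h(s) = (s + 4)·(s² + 4s + 1)·(s² + 4s + 6).
Factor degrees with multiplicity: 1 + 2 + 2 = 5.

1, 2, 2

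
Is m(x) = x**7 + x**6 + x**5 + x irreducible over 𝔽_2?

No

Check for roots in 𝔽_2: m(0) = 0 → root; m(1) = 0 → root.
m(0) = 0, so (x) divides m(x); m is reducible.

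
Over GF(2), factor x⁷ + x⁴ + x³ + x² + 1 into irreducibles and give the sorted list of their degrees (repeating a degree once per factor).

7

Write g(x) = x⁷ + x⁴ + x³ + x² + 1.
Roots in GF(2): g(0) = 1; g(1) = 1.
Complete factorization: g(x) = (x⁷ + x⁴ + x³ + x² + 1).
Factor degrees with multiplicity: 7 = 7.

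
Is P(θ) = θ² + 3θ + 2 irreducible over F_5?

Check for roots in F_5: P(0) = 2; P(1) = 1; P(2) = 2; P(3) = 0 → root; P(4) = 0 → root.
P(3) = 0, so (θ − 3) divides P(θ); P is reducible.

No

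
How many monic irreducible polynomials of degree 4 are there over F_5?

150

By the necklace-counting formula, N_5(4) = (1/4) Σ_{d|4} μ(4/d)·5^d.
Divisors of 4: 1, 2, 4; μ(4/d) for each: 0, -1, 1.
Σ = − 5^2 + 5^4 = 600.
N = 600/4 = 150.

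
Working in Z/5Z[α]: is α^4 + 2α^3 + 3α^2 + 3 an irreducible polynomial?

No

Write m(α) = α^4 + 2α^3 + 3α^2 + 3.
Check for roots in Z/5Z: m(0) = 3; m(1) = 4; m(2) = 2; m(3) = 0 → root; m(4) = 0 → root.
m(3) = 0, so (α − 3) divides m(α); m is reducible.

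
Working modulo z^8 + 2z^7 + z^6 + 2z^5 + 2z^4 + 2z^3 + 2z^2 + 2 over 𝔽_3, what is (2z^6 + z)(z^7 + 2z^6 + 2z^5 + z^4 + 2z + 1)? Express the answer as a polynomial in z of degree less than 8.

Multiply in 𝔽_3[z]: (2z^6 + z)·(z^7 + 2z^6 + 2z^5 + z^4 + 2z + 1) = 2z^13 + z^12 + z^11 + 2z^10 + z^8 + z^6 + z^5 + 2z^2 + z.
Reduce using z^8 ≡ z^7 + 2z^6 + z^5 + z^4 + z^3 + z^2 + 1 (mod z^8 + 2z^7 + z^6 + 2z^5 + 2z^4 + 2z^3 + 2z^2 + 2).
Reduced: z^6 + z^5 + 2z^4 + z^3 + z^2 + z + 2.

z^6 + z^5 + 2z^4 + z^3 + z^2 + z + 2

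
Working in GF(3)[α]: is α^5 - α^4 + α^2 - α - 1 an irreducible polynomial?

No

Write h(α) = α^5 - α^4 + α^2 - α - 1.
Check for roots in GF(3): h(0) = 2; h(1) = 2; h(2) = 2.
No roots, so no linear factors.
Monic irreducibles of degree 2 over GF(3): α^2 + 1, α^2 + α - 1, α^2 - α - 1.
α^2 + 1 divides h: h(α) = (α^2 + 1)·(α^3 - α^2 - α - 1).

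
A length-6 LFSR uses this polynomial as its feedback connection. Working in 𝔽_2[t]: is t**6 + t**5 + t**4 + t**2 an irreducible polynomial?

Write g(t) = t**6 + t**5 + t**4 + t**2.
Check for roots in 𝔽_2: g(0) = 0 → root; g(1) = 0 → root.
g(0) = 0, so (t) divides g(t); g is reducible.

No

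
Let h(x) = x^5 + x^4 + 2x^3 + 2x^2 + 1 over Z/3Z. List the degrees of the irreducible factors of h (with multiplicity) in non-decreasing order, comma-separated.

Roots in Z/3Z: h(0) = 1; h(1) = 1; h(2) = 1.
Complete factorization: h(x) = (x^5 + x^4 + 2x^3 + 2x^2 + 1).
Factor degrees with multiplicity: 5 = 5.

5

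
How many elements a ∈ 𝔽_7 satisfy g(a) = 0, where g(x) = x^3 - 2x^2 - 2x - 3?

Evaluate at each of the 7 elements of 𝔽_7:
g(0) = 4; g(1) = 1; g(2) = 0 → root; g(3) = 0 → root; g(4) = 0 → root; g(5) = 6; g(6) = 3.
Roots: {2, 3, 4}.

3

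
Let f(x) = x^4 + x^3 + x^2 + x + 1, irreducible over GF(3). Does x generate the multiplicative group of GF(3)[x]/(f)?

No

|GF(3^4)^×| = 3^4 − 1 = 80. Prime factorization: 80 = 2^4·5.
f is primitive ⇔ x has order 80 in GF(3)[x]/(f), i.e. x^(80/q) ≠ 1 for each prime q | 80.
x^(40) mod f = 1
x^(16) mod f = x.
Since x^(40) = 1, the order of x divides 40 < 80; not primitive.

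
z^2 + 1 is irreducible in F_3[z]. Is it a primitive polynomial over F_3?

Write f(z) = z^2 + 1.
|GF(3^2)^×| = 3^2 − 1 = 8. Prime factorization: 8 = 2^3.
f is primitive ⇔ z has order 8 in GF(3)[z]/(f), i.e. z^(8/q) ≠ 1 for each prime q | 8.
z^(4) mod f = 1
Since z^(4) = 1, the order of z divides 4 < 8; not primitive.

No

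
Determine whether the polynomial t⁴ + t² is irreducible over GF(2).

No

Write f(t) = t⁴ + t².
Check for roots in GF(2): f(0) = 0 → root; f(1) = 0 → root.
f(0) = 0, so (t) divides f(t); f is reducible.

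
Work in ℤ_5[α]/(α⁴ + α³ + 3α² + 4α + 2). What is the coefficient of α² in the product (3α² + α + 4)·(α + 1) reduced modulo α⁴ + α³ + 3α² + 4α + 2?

Multiply in ℤ_5[α]: (3α² + α + 4)·(α + 1) = 3α³ + 4α² + 4.
Reduced: 3α³ + 4α² + 4.

4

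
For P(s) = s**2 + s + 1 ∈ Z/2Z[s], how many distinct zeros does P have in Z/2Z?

0

Evaluate at each of the 2 elements of Z/2Z:
P(0) = 1; P(1) = 1.
No element is a root.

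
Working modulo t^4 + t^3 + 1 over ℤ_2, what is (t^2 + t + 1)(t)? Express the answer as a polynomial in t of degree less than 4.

Multiply in ℤ_2[t]: (t^2 + t + 1)·(t) = t^3 + t^2 + t.
Reduced: t^3 + t^2 + t.

t^3 + t^2 + t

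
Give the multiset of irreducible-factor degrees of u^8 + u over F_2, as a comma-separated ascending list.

1, 1, 3, 3

Write h(u) = u^8 + u.
Roots in F_2: h(0) = 0 → root; h(1) = 0 → root.
Linear factors from roots: (u), (u + 1).
Complete factorization: h(u) = (u)·(u + 1)·(u^3 + u + 1)·(u^3 + u^2 + 1).
Factor degrees with multiplicity: 1 + 1 + 3 + 3 = 8.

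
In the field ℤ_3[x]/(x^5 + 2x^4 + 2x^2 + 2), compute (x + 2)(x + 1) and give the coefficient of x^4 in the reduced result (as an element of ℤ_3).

0

Multiply in ℤ_3[x]: (x + 2)·(x + 1) = x^2 + 2.
Reduced: x^2 + 2.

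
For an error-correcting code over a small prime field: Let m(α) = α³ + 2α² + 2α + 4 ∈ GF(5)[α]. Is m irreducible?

No

Check for roots in GF(5): m(0) = 4; m(1) = 4; m(2) = 4; m(3) = 0 → root; m(4) = 3.
m(3) = 0, so (α − 3) divides m(α); m is reducible.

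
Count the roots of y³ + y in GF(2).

2

Write P(y) = y³ + y.
Evaluate at each of the 2 elements of GF(2):
P(0) = 0 → root; P(1) = 0 → root.
Roots: {0, 1}.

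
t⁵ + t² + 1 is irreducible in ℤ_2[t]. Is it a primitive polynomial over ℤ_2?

Yes

Write f(t) = t⁵ + t² + 1.
|GF(2^5)^×| = 2^5 − 1 = 31. Prime factorization: 31 = 31.
f is primitive ⇔ t has order 31 in GF(2)[t]/(f), i.e. t^(31/q) ≠ 1 for each prime q | 31.
t^(1) mod f = t.
None equal 1, so t has full order 31; f is primitive.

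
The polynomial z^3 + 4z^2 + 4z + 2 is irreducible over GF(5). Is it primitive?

Yes

Write f(z) = z^3 + 4z^2 + 4z + 2.
|GF(5^3)^×| = 5^3 − 1 = 124. Prime factorization: 124 = 2^2·31.
f is primitive ⇔ z has order 124 in GF(5)[z]/(f), i.e. z^(124/q) ≠ 1 for each prime q | 124.
z^(62) mod f = 4.
z^(4) mod f = 2z^2 + 4z + 3.
None equal 1, so z has full order 124; f is primitive.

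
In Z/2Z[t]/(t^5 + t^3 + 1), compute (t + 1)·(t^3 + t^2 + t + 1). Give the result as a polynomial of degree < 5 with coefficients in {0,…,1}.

Multiply in Z/2Z[t]: (t + 1)·(t^3 + t^2 + t + 1) = t^4 + 1.
Reduced: t^4 + 1.

t^4 + 1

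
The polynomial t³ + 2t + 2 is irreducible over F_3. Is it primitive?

Write f(t) = t³ + 2t + 2.
|GF(3^3)^×| = 3^3 − 1 = 26. Prime factorization: 26 = 2·13.
f is primitive ⇔ t has order 26 in GF(3)[t]/(f), i.e. t^(26/q) ≠ 1 for each prime q | 26.
t^(13) mod f = 1
t^(2) mod f = t².
Since t^(13) = 1, the order of t divides 13 < 26; not primitive.

No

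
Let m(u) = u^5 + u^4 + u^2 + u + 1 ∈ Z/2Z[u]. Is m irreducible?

Yes

Check for roots in Z/2Z: m(0) = 1; m(1) = 1.
No roots, so no linear factors.
Monic irreducibles of degree 2 over GF(2): u^2 + u + 1.
None of them divide m (all give nonzero remainder).
No irreducible factor of degree ≤ 2 exists, so m is irreducible over GF(2).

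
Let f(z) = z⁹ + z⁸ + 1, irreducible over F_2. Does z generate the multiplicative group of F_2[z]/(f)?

|GF(2^9)^×| = 2^9 − 1 = 511. Prime factorization: 511 = 7·73.
f is primitive ⇔ z has order 511 in GF(2)[z]/(f), i.e. z^(511/q) ≠ 1 for each prime q | 511.
z^(73) mod f = 1
z^(7) mod f = z⁷.
Since z^(73) = 1, the order of z divides 73 < 511; not primitive.

No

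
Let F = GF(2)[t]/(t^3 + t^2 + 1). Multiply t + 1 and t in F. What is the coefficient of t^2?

1

Multiply in GF(2)[t]: (t + 1)·(t) = t^2 + t.
Reduced: t^2 + t.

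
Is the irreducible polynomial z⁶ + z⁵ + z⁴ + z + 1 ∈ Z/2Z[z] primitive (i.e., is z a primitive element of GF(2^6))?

Yes

Write f(z) = z⁶ + z⁵ + z⁴ + z + 1.
|GF(2^6)^×| = 2^6 − 1 = 63. Prime factorization: 63 = 3^2·7.
f is primitive ⇔ z has order 63 in GF(2)[z]/(f), i.e. z^(63/q) ≠ 1 for each prime q | 63.
z^(21) mod f = z⁴ + z³ + 1.
z^(9) mod f = z⁵ + z² + z + 1.
None equal 1, so z has full order 63; f is primitive.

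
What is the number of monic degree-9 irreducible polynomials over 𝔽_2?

Gauss's count: N_{2}(9) = (1/9) Σ_{d|9} μ(9/d)·2^d.
Divisors of 9: 1, 3, 9; μ(9/d) for each: 0, -1, 1.
Σ = − 2^3 + 2^9 = 504.
N = 504/9 = 56.

56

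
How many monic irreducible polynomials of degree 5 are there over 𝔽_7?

3360

x^(7^5) − x is the product of all monic irreducibles of degree dividing 5; Möbius inversion gives N = (1/5) Σ μ(5/d)·7^d.
Divisors of 5: 1, 5; μ(5/d) for each: -1, 1.
Σ = − 7^1 + 7^5 = 16800.
N = 16800/5 = 3360.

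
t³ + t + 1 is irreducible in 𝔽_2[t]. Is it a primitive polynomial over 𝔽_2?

Yes

Write f(t) = t³ + t + 1.
|GF(2^3)^×| = 2^3 − 1 = 7. Prime factorization: 7 = 7.
f is primitive ⇔ t has order 7 in GF(2)[t]/(f), i.e. t^(7/q) ≠ 1 for each prime q | 7.
t^(1) mod f = t.
None equal 1, so t has full order 7; f is primitive.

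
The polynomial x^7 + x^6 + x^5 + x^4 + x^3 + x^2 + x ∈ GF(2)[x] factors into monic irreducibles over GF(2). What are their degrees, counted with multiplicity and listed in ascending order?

Write f(x) = x^7 + x^6 + x^5 + x^4 + x^3 + x^2 + x.
Roots in GF(2): f(0) = 0 → root; f(1) = 1.
Linear factors from roots: (x).
Complete factorization: f(x) = (x)·(x^3 + x + 1)·(x^3 + x^2 + 1).
Factor degrees with multiplicity: 1 + 3 + 3 = 7.

1, 3, 3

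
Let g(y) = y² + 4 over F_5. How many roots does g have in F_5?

2

Evaluate at each of the 5 elements of F_5:
g(0) = 4; g(1) = 0 → root; g(2) = 3; g(3) = 3; g(4) = 0 → root.
Roots: {1, 4}.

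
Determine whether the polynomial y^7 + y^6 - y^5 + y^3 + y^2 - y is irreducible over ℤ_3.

Write P(y) = y^7 + y^6 - y^5 + y^3 + y^2 - y.
Check for roots in ℤ_3: P(0) = 0 → root; P(1) = 2; P(2) = 2.
P(0) = 0, so (y) divides P(y); P is reducible.

No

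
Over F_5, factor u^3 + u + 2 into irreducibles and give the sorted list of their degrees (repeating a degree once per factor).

1, 2

Write f(u) = u^3 + u + 2.
Roots in F_5: f(0) = 2; f(1) = 4; f(2) = 2; f(3) = 2; f(4) = 0 → root.
Linear factors from roots: (u + 1).
Complete factorization: f(u) = (u + 1)·(u^2 + 4u + 2).
Factor degrees with multiplicity: 1 + 2 = 3.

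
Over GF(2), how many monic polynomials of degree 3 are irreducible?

By the necklace-counting formula, N_2(3) = (1/3) Σ_{d|3} μ(3/d)·2^d.
Divisors of 3: 1, 3; μ(3/d) for each: -1, 1.
Σ = − 2^1 + 2^3 = 6.
N = 6/3 = 2.

2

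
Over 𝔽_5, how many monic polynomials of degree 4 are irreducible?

150

Gauss's count: N_{5}(4) = (1/4) Σ_{d|4} μ(4/d)·5^d.
Divisors of 4: 1, 2, 4; μ(4/d) for each: 0, -1, 1.
Σ = − 5^2 + 5^4 = 600.
N = 600/4 = 150.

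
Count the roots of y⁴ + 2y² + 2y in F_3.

1

Write P(y) = y⁴ + 2y² + 2y.
Evaluate at each of the 3 elements of F_3:
P(0) = 0 → root; P(1) = 2; P(2) = 1.
Roots: {0}.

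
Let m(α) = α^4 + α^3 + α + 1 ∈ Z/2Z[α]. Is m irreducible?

No

Check for roots in Z/2Z: m(0) = 1; m(1) = 0 → root.
m(1) = 0, so (α − 1) divides m(α); m is reducible.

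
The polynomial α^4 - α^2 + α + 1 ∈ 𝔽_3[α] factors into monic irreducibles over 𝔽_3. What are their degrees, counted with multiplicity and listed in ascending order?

1, 3

Write h(α) = α^4 - α^2 + α + 1.
Roots in 𝔽_3: h(0) = 1; h(1) = 2; h(2) = 0 → root.
Linear factors from roots: (α + 1).
Complete factorization: h(α) = (α + 1)·(α^3 - α^2 + 1).
Factor degrees with multiplicity: 1 + 3 = 4.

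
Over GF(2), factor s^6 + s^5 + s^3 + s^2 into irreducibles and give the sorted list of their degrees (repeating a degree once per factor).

Write f(s) = s^6 + s^5 + s^3 + s^2.
Roots in GF(2): f(0) = 0 → root; f(1) = 0 → root.
Linear factors from roots: (s), (s + 1).
Complete factorization: f(s) = (s)^2·(s + 1)^2·(s^2 + s + 1).
Factor degrees with multiplicity: 1 + 1 + 1 + 1 + 2 = 6.

1, 1, 1, 1, 2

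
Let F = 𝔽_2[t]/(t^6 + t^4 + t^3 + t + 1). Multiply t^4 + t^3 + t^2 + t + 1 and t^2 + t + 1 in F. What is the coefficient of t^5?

0

Multiply in 𝔽_2[t]: (t^4 + t^3 + t^2 + t + 1)·(t^2 + t + 1) = t^6 + t^4 + t^3 + t^2 + 1.
Reduce using t^6 ≡ t^4 + t^3 + t + 1 (mod t^6 + t^4 + t^3 + t + 1).
Reduced: t^2 + t.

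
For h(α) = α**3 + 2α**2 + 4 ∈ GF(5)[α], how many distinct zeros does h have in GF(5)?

Evaluate at each of the 5 elements of GF(5):
h(0) = 4; h(1) = 2; h(2) = 0 → root; h(3) = 4; h(4) = 0 → root.
Roots: {2, 4}.

2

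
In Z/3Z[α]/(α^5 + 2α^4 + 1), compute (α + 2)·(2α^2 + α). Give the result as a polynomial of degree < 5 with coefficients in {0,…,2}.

2α^3 + 2α^2 + 2α

Multiply in Z/3Z[α]: (α + 2)·(2α^2 + α) = 2α^3 + 2α^2 + 2α.
Reduced: 2α^3 + 2α^2 + 2α.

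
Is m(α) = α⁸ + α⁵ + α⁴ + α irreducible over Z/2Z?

Check for roots in Z/2Z: m(0) = 0 → root; m(1) = 0 → root.
m(0) = 0, so (α) divides m(α); m is reducible.

No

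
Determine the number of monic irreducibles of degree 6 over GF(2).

x^(2^6) − x is the product of all monic irreducibles of degree dividing 6; Möbius inversion gives N = (1/6) Σ μ(6/d)·2^d.
Divisors of 6: 1, 2, 3, 6; μ(6/d) for each: 1, -1, -1, 1.
Σ = 2^1 − 2^2 − 2^3 + 2^6 = 54.
N = 54/6 = 9.

9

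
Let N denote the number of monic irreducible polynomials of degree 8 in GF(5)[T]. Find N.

x^(5^8) − x is the product of all monic irreducibles of degree dividing 8; Möbius inversion gives N = (1/8) Σ μ(8/d)·5^d.
Divisors of 8: 1, 2, 4, 8; μ(8/d) for each: 0, 0, -1, 1.
Σ = − 5^4 + 5^8 = 390000.
N = 390000/8 = 48750.

48750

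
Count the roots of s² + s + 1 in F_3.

1

Write P(s) = s² + s + 1.
Evaluate at each of the 3 elements of F_3:
P(0) = 1; P(1) = 0 → root; P(2) = 1.
Roots: {1}.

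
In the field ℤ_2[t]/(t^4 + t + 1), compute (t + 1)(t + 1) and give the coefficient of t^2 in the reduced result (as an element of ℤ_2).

Multiply in ℤ_2[t]: (t + 1)·(t + 1) = t^2 + 1.
Reduced: t^2 + 1.

1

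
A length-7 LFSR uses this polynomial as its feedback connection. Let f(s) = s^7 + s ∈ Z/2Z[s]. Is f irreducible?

Check for roots in Z/2Z: f(0) = 0 → root; f(1) = 0 → root.
f(0) = 0, so (s) divides f(s); f is reducible.

No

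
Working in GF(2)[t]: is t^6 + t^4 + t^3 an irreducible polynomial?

Write f(t) = t^6 + t^4 + t^3.
Check for roots in GF(2): f(0) = 0 → root; f(1) = 1.
f(0) = 0, so (t) divides f(t); f is reducible.

No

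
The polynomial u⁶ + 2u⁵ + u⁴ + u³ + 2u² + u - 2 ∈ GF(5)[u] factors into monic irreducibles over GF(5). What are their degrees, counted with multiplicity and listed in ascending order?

Write g(u) = u⁶ + 2u⁵ + u⁴ + u³ + 2u² + u - 2.
Roots in GF(5): g(0) = 3; g(1) = 1; g(2) = 0 → root; g(3) = 2; g(4) = 3.
Linear factors from roots: (u - 2).
Complete factorization: g(u) = (u - 2)^2·(u² - 2u - 2)·(u² - 2u - 1).
Factor degrees with multiplicity: 1 + 1 + 2 + 2 = 6.

1, 1, 2, 2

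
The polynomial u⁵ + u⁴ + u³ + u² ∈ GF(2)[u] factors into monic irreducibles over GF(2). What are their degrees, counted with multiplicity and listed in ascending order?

Write h(u) = u⁵ + u⁴ + u³ + u².
Roots in GF(2): h(0) = 0 → root; h(1) = 0 → root.
Linear factors from roots: (u), (u + 1).
Complete factorization: h(u) = (u)^2·(u + 1)^3.
Factor degrees with multiplicity: 1 + 1 + 1 + 1 + 1 = 5.

1, 1, 1, 1, 1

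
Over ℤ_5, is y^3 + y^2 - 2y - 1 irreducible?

Write m(y) = y^3 + y^2 - 2y - 1.
Check for roots in ℤ_5: m(0) = 4; m(1) = 4; m(2) = 2; m(3) = 4; m(4) = 1.
No roots. A degree-3 polynomial over a field with no linear factor is irreducible.

Yes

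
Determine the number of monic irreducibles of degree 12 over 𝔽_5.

By the necklace-counting formula, N_5(12) = (1/12) Σ_{d|12} μ(12/d)·5^d.
Divisors of 12: 1, 2, 3, 4, 6, 12; μ(12/d) for each: 0, 1, 0, -1, -1, 1.
Σ = 5^2 − 5^4 − 5^6 + 5^12 = 244124400.
N = 244124400/12 = 20343700.

20343700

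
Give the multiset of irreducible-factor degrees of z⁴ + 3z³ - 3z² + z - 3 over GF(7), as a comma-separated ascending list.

Write f(z) = z⁴ + 3z³ - 3z² + z - 3.
Complete factorization: f(z) = (z² + z - 1)·(z² + 2z + 3).
Factor degrees with multiplicity: 2 + 2 = 4.

2, 2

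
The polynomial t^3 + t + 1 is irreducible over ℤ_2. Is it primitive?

Write f(t) = t^3 + t + 1.
|GF(2^3)^×| = 2^3 − 1 = 7. Prime factorization: 7 = 7.
f is primitive ⇔ t has order 7 in GF(2)[t]/(f), i.e. t^(7/q) ≠ 1 for each prime q | 7.
t^(1) mod f = t.
None equal 1, so t has full order 7; f is primitive.

Yes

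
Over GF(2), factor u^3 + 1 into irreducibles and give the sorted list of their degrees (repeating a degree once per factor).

Write f(u) = u^3 + 1.
Roots in GF(2): f(0) = 1; f(1) = 0 → root.
Linear factors from roots: (u + 1).
Complete factorization: f(u) = (u + 1)·(u^2 + u + 1).
Factor degrees with multiplicity: 1 + 2 = 3.

1, 2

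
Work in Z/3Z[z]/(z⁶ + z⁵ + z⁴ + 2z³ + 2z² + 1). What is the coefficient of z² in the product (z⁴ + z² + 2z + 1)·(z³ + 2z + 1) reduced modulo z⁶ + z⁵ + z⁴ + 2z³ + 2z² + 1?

1

Multiply in Z/3Z[z]: (z⁴ + z² + 2z + 1)·(z³ + 2z + 1) = z⁷ + 2z² + z + 1.
Reduce using z⁶ ≡ 2z⁵ + 2z⁴ + z³ + z² + 2 (mod z⁶ + z⁵ + z⁴ + 2z³ + 2z² + 1).
Reduced: 2z⁴ + z² + 2.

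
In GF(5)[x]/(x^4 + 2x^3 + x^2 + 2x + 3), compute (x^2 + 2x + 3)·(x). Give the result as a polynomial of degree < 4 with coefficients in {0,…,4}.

Multiply in GF(5)[x]: (x^2 + 2x + 3)·(x) = x^3 + 2x^2 + 3x.
Reduced: x^3 + 2x^2 + 3x.

x^3 + 2x^2 + 3x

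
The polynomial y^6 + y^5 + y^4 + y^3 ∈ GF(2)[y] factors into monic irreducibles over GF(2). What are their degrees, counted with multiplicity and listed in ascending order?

Write f(y) = y^6 + y^5 + y^4 + y^3.
Roots in GF(2): f(0) = 0 → root; f(1) = 0 → root.
Linear factors from roots: (y), (y + 1).
Complete factorization: f(y) = (y)^3·(y + 1)^3.
Factor degrees with multiplicity: 1 + 1 + 1 + 1 + 1 + 1 = 6.

1, 1, 1, 1, 1, 1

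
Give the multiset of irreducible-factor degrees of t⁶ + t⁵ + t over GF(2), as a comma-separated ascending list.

Write h(t) = t⁶ + t⁵ + t.
Roots in GF(2): h(0) = 0 → root; h(1) = 1.
Linear factors from roots: (t).
Complete factorization: h(t) = (t)·(t² + t + 1)·(t³ + t + 1).
Factor degrees with multiplicity: 1 + 2 + 3 = 6.

1, 2, 3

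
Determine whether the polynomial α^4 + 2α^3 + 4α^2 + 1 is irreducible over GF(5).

Yes

Write f(α) = α^4 + 2α^3 + 4α^2 + 1.
Check for roots in GF(5): f(0) = 1; f(1) = 3; f(2) = 4; f(3) = 2; f(4) = 4.
No roots, so no linear factors.
Degree-2 irreducible divisors: test the 10 monic irreducibles of degree 2 over GF(5).
None of them divide f (all give nonzero remainder).
No irreducible factor of degree ≤ 2 exists, so f is irreducible over GF(5).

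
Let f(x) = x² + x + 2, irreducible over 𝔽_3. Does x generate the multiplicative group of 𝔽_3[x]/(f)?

|GF(3^2)^×| = 3^2 − 1 = 8. Prime factorization: 8 = 2^3.
f is primitive ⇔ x has order 8 in GF(3)[x]/(f), i.e. x^(8/q) ≠ 1 for each prime q | 8.
x^(4) mod f = 2.
None equal 1, so x has full order 8; f is primitive.

Yes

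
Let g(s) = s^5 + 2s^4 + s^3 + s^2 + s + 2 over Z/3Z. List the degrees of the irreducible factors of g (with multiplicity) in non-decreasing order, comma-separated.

Roots in Z/3Z: g(0) = 2; g(1) = 2; g(2) = 2.
Complete factorization: g(s) = (s^5 + 2s^4 + s^3 + s^2 + s + 2).
Factor degrees with multiplicity: 5 = 5.

5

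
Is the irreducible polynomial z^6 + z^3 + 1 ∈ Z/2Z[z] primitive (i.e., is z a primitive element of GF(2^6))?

Write f(z) = z^6 + z^3 + 1.
|GF(2^6)^×| = 2^6 − 1 = 63. Prime factorization: 63 = 3^2·7.
f is primitive ⇔ z has order 63 in GF(2)[z]/(f), i.e. z^(63/q) ≠ 1 for each prime q | 63.
z^(21) mod f = z^3.
z^(9) mod f = 1
Since z^(9) = 1, the order of z divides 9 < 63; not primitive.

No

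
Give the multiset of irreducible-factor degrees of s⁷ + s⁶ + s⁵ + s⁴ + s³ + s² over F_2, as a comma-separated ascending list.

1, 1, 1, 2, 2

Write h(s) = s⁷ + s⁶ + s⁵ + s⁴ + s³ + s².
Roots in F_2: h(0) = 0 → root; h(1) = 0 → root.
Linear factors from roots: (s), (s + 1).
Complete factorization: h(s) = (s + 1)·(s)^2·(s² + s + 1)^2.
Factor degrees with multiplicity: 1 + 1 + 1 + 2 + 2 = 7.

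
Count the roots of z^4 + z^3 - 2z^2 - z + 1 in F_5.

Write h(z) = z^4 + z^3 - 2z^2 - z + 1.
Evaluate at each of the 5 elements of F_5:
h(0) = 1; h(1) = 0 → root; h(2) = 0 → root; h(3) = 3; h(4) = 0 → root.
Roots: {1, 2, 4}.

3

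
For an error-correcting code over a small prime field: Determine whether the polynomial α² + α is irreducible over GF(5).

No

Write h(α) = α² + α.
Check for roots in GF(5): h(0) = 0 → root; h(1) = 2; h(2) = 1; h(3) = 2; h(4) = 0 → root.
h(0) = 0, so (α) divides h(α); h is reducible.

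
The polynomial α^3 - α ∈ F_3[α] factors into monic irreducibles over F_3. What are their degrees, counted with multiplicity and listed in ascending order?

Write h(α) = α^3 - α.
Roots in F_3: h(0) = 0 → root; h(1) = 0 → root; h(2) = 0 → root.
Linear factors from roots: (α), (α - 1), (α + 1).
Complete factorization: h(α) = (α)·(α + 1)·(α - 1).
Factor degrees with multiplicity: 1 + 1 + 1 = 3.

1, 1, 1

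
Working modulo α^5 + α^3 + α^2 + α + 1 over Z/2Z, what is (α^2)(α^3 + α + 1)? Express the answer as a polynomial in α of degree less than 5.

α + 1

Multiply in Z/2Z[α]: (α^2)·(α^3 + α + 1) = α^5 + α^3 + α^2.
Reduce using α^5 ≡ α^3 + α^2 + α + 1 (mod α^5 + α^3 + α^2 + α + 1).
Reduced: α + 1.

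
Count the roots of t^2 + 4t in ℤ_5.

2

Write h(t) = t^2 + 4t.
Evaluate at each of the 5 elements of ℤ_5:
h(0) = 0 → root; h(1) = 0 → root; h(2) = 2; h(3) = 1; h(4) = 2.
Roots: {0, 1}.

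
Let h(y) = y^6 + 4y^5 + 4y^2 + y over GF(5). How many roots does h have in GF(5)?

Evaluate at each of the 5 elements of GF(5):
h(0) = 0 → root; h(1) = 0 → root; h(2) = 0 → root; h(3) = 0 → root; h(4) = 0 → root.
Roots: {0, 1, 2, 3, 4}.

5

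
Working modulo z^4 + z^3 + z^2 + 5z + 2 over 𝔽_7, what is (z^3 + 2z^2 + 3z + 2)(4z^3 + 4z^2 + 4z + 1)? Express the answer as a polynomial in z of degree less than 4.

Multiply in 𝔽_7[z]: (z^3 + 2z^2 + 3z + 2)·(4z^3 + 4z^2 + 4z + 1) = 4z^6 + 5z^5 + 3z^4 + z^3 + z^2 + 4z + 2.
Reduce using z^4 ≡ 6z^3 + 6z^2 + 2z + 5 (mod z^4 + z^3 + z^2 + 5z + 2).
Reduced: 3z^3 + 4z^2 + 5z + 6.

3z^3 + 4z^2 + 5z + 6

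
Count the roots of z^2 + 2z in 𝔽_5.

Write g(z) = z^2 + 2z.
Evaluate at each of the 5 elements of 𝔽_5:
g(0) = 0 → root; g(1) = 3; g(2) = 3; g(3) = 0 → root; g(4) = 4.
Roots: {0, 3}.

2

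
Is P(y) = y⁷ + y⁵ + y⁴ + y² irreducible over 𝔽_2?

Check for roots in 𝔽_2: P(0) = 0 → root; P(1) = 0 → root.
P(0) = 0, so (y) divides P(y); P is reducible.

No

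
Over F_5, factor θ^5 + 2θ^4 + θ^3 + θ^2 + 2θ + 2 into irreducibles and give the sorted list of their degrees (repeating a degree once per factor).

2, 3

Write h(θ) = θ^5 + 2θ^4 + θ^3 + θ^2 + 2θ + 2.
Roots in F_5: h(0) = 2; h(1) = 4; h(2) = 2; h(3) = 4; h(4) = 1.
Complete factorization: h(θ) = (θ^2 + θ + 2)·(θ^3 + θ^2 + 3θ + 1).
Factor degrees with multiplicity: 2 + 3 = 5.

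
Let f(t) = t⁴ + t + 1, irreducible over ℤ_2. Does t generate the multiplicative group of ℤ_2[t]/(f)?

Yes

|GF(2^4)^×| = 2^4 − 1 = 15. Prime factorization: 15 = 3·5.
f is primitive ⇔ t has order 15 in GF(2)[t]/(f), i.e. t^(15/q) ≠ 1 for each prime q | 15.
t^(5) mod f = t² + t.
t^(3) mod f = t³.
None equal 1, so t has full order 15; f is primitive.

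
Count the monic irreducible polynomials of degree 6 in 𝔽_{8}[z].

43596

Gauss's count: N_{8}(6) = (1/6) Σ_{d|6} μ(6/d)·8^d.
Divisors of 6: 1, 2, 3, 6; μ(6/d) for each: 1, -1, -1, 1.
Σ = 8^1 − 8^2 − 8^3 + 8^6 = 261576.
N = 261576/6 = 43596.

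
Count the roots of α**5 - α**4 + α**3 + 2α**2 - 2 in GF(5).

Write f(α) = α**5 - α**4 + α**3 + 2α**2 - 2.
Evaluate at each of the 5 elements of GF(5):
f(0) = 3; f(1) = 1; f(2) = 0 → root; f(3) = 0 → root; f(4) = 2.
Roots: {2, 3}.

2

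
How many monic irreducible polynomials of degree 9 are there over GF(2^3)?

14913024

The number of monic irreducibles of degree 9 over GF(8) is (1/9)·Σ_{d∣9} μ(9/d) 8^d.
Divisors of 9: 1, 3, 9; μ(9/d) for each: 0, -1, 1.
Σ = − 8^3 + 8^9 = 134217216.
N = 134217216/9 = 14913024.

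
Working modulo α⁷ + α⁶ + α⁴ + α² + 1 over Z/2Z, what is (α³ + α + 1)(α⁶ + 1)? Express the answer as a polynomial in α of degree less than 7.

α^5 + α^4 + α^2 + 1

Multiply in Z/2Z[α]: (α³ + α + 1)·(α⁶ + 1) = α⁹ + α⁷ + α⁶ + α³ + α + 1.
Reduce using α⁷ ≡ α⁶ + α⁴ + α² + 1 (mod α⁷ + α⁶ + α⁴ + α² + 1).
Reduced: α⁵ + α⁴ + α² + 1.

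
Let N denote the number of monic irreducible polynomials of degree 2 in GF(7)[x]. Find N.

21

By the necklace-counting formula, N_7(2) = (1/2) Σ_{d|2} μ(2/d)·7^d.
Divisors of 2: 1, 2; μ(2/d) for each: -1, 1.
Σ = − 7^1 + 7^2 = 42.
N = 42/2 = 21.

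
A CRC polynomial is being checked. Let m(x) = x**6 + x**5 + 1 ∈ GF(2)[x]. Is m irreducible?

Yes

Check for roots in GF(2): m(0) = 1; m(1) = 1.
No roots, so no linear factors.
Monic irreducibles of degree 2 over GF(2): x**2 + x + 1.
None of them divide m (all give nonzero remainder).
Monic irreducibles of degree 3 over GF(2): x**3 + x + 1, x**3 + x**2 + 1.
None of them divide m (all give nonzero remainder).
No irreducible factor of degree ≤ 3 exists, so m is irreducible over GF(2).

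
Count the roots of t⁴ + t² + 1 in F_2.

0

Write h(t) = t⁴ + t² + 1.
Evaluate at each of the 2 elements of F_2:
h(0) = 1; h(1) = 1.
No element is a root.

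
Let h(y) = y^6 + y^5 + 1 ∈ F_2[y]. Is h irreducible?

Check for roots in F_2: h(0) = 1; h(1) = 1.
No roots, so no linear factors.
Monic irreducibles of degree 2 over GF(2): y^2 + y + 1.
None of them divide h (all give nonzero remainder).
Monic irreducibles of degree 3 over GF(2): y^3 + y + 1, y^3 + y^2 + 1.
None of them divide h (all give nonzero remainder).
No irreducible factor of degree ≤ 3 exists, so h is irreducible over GF(2).

Yes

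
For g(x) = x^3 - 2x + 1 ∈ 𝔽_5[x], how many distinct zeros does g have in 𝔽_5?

2

Evaluate at each of the 5 elements of 𝔽_5:
g(0) = 1; g(1) = 0 → root; g(2) = 0 → root; g(3) = 2; g(4) = 2.
Roots: {1, 2}.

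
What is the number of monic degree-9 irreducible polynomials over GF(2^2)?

By the necklace-counting formula, N_4(9) = (1/9) Σ_{d|9} μ(9/d)·4^d.
Divisors of 9: 1, 3, 9; μ(9/d) for each: 0, -1, 1.
Σ = − 4^3 + 4^9 = 262080.
N = 262080/9 = 29120.

29120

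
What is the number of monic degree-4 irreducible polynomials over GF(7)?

x^(7^4) − x is the product of all monic irreducibles of degree dividing 4; Möbius inversion gives N = (1/4) Σ μ(4/d)·7^d.
Divisors of 4: 1, 2, 4; μ(4/d) for each: 0, -1, 1.
Σ = − 7^2 + 7^4 = 2352.
N = 2352/4 = 588.

588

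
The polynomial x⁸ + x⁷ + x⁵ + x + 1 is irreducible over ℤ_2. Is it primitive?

Write f(x) = x⁸ + x⁷ + x⁵ + x + 1.
|GF(2^8)^×| = 2^8 − 1 = 255. Prime factorization: 255 = 3·5·17.
f is primitive ⇔ x has order 255 in GF(2)[x]/(f), i.e. x^(255/q) ≠ 1 for each prime q | 255.
x^(85) mod f = 1
x^(51) mod f = x⁶ + x⁴ + x³ + x.
x^(15) mod f = x⁵ + x⁴ + x³.
Since x^(85) = 1, the order of x divides 85 < 255; not primitive.

No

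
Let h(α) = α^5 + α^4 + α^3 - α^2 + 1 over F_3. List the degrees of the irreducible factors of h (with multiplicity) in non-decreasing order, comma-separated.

Roots in F_3: h(0) = 1; h(1) = 0 → root; h(2) = 2.
Linear factors from roots: (α - 1).
Complete factorization: h(α) = (α - 1)·(α^2 + 1)·(α^2 - α - 1).
Factor degrees with multiplicity: 1 + 2 + 2 = 5.

1, 2, 2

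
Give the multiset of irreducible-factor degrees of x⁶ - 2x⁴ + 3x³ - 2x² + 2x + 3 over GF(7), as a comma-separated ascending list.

Write h(x) = x⁶ - 2x⁴ + 3x³ - 2x² + 2x + 3.
Complete factorization: h(x) = (x⁶ - 2x⁴ + 3x³ - 2x² + 2x + 3).
Factor degrees with multiplicity: 6 = 6.

6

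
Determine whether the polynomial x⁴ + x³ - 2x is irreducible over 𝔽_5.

No

Write g(x) = x⁴ + x³ - 2x.
Check for roots in 𝔽_5: g(0) = 0 → root; g(1) = 0 → root; g(2) = 0 → root; g(3) = 2; g(4) = 2.
g(0) = 0, so (x) divides g(x); g is reducible.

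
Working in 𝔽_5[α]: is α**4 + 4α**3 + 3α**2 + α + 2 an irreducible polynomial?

Write g(α) = α**4 + 4α**3 + 3α**2 + α + 2.
Check for roots in 𝔽_5: g(0) = 2; g(1) = 1; g(2) = 4; g(3) = 1; g(4) = 1.
No roots, so no linear factors.
Degree-2 irreducible divisors: test the 10 monic irreducibles of degree 2 over GF(5).
None of them divide g (all give nonzero remainder).
No irreducible factor of degree ≤ 2 exists, so g is irreducible over GF(5).

Yes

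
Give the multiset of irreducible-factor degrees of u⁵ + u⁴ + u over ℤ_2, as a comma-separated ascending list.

Write g(u) = u⁵ + u⁴ + u.
Roots in ℤ_2: g(0) = 0 → root; g(1) = 1.
Linear factors from roots: (u).
Complete factorization: g(u) = (u)·(u⁴ + u³ + 1).
Factor degrees with multiplicity: 1 + 4 = 5.

1, 4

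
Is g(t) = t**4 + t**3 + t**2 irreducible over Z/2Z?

No

Check for roots in Z/2Z: g(0) = 0 → root; g(1) = 1.
g(0) = 0, so (t) divides g(t); g is reducible.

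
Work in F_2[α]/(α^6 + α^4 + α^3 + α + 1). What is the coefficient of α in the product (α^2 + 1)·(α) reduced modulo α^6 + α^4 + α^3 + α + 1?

Multiply in F_2[α]: (α^2 + 1)·(α) = α^3 + α.
Reduced: α^3 + α.

1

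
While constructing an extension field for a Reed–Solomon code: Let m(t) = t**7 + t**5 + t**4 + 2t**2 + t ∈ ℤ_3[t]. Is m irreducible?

Check for roots in ℤ_3: m(0) = 0 → root; m(1) = 0 → root; m(2) = 0 → root.
m(0) = 0, so (t) divides m(t); m is reducible.

No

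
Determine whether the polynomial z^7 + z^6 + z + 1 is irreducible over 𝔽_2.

Write m(z) = z^7 + z^6 + z + 1.
Check for roots in 𝔽_2: m(0) = 1; m(1) = 0 → root.
m(1) = 0, so (z − 1) divides m(z); m is reducible.

No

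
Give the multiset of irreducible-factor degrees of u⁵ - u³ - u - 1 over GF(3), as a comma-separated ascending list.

1, 4

Write f(u) = u⁵ - u³ - u - 1.
Roots in GF(3): f(0) = 2; f(1) = 1; f(2) = 0 → root.
Linear factors from roots: (u + 1).
Complete factorization: f(u) = (u + 1)·(u⁴ - u³ - 1).
Factor degrees with multiplicity: 1 + 4 = 5.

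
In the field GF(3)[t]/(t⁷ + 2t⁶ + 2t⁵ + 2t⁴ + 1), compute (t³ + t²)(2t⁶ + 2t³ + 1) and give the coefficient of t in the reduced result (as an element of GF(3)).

2

Multiply in GF(3)[t]: (t³ + t²)·(2t⁶ + 2t³ + 1) = 2t⁹ + 2t⁸ + 2t⁶ + 2t⁵ + t³ + t².
Reduce using t⁷ ≡ t⁶ + t⁵ + t⁴ + 2 (mod t⁷ + 2t⁶ + 2t⁵ + 2t⁴ + 1).
Reduced: 2t⁶ + t³ + 2t² + 2t.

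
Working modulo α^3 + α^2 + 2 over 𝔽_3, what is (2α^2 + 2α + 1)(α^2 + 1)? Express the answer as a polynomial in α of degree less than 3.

Multiply in 𝔽_3[α]: (2α^2 + 2α + 1)·(α^2 + 1) = 2α^4 + 2α^3 + 2α + 1.
Reduce using α^3 ≡ 2α^2 + 1 (mod α^3 + α^2 + 2).
Reduced: α + 1.

α + 1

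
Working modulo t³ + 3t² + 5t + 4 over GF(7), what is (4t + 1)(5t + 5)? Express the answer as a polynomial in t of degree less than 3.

6t^2 + 4t + 5

Multiply in GF(7)[t]: (4t + 1)·(5t + 5) = 6t² + 4t + 5.
Reduced: 6t² + 4t + 5.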